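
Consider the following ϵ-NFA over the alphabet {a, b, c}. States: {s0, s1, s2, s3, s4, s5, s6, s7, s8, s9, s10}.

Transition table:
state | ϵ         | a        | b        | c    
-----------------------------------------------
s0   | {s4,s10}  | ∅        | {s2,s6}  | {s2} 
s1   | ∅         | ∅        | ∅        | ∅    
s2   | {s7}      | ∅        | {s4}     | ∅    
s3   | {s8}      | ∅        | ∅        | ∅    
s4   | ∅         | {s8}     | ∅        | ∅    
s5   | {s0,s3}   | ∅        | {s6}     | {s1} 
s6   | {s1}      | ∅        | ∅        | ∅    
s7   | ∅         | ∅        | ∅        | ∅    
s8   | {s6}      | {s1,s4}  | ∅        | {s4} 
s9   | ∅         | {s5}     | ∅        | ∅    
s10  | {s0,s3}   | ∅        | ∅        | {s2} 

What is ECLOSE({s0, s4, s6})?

{s0, s1, s3, s4, s6, s8, s10}

Start with {s0, s4, s6}.
From s0 via ϵ: add s10.
From s6 via ϵ: add s1.
From s10 via ϵ: add s3.
From s3 via ϵ: add s8.
No new states can be added; the closed set is {s0, s1, s3, s4, s6, s8, s10}.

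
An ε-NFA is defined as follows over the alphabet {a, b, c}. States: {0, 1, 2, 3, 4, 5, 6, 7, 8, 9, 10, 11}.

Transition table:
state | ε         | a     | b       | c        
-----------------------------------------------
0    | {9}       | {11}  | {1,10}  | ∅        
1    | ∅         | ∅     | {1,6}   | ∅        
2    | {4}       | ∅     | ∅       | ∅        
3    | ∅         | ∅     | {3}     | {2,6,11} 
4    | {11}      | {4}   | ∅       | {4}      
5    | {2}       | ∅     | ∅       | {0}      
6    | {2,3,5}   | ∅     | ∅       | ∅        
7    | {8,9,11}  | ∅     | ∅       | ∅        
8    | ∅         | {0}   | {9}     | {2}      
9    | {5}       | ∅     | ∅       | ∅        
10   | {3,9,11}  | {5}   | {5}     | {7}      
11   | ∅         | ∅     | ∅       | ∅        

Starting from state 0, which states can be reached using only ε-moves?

Start with {0}.
From 0 via ε: add 9.
From 9 via ε: add 5.
From 5 via ε: add 2.
From 2 via ε: add 4.
From 4 via ε: add 11.
No new states can be added; the closed set is {0, 2, 4, 5, 9, 11}.

{0, 2, 4, 5, 9, 11}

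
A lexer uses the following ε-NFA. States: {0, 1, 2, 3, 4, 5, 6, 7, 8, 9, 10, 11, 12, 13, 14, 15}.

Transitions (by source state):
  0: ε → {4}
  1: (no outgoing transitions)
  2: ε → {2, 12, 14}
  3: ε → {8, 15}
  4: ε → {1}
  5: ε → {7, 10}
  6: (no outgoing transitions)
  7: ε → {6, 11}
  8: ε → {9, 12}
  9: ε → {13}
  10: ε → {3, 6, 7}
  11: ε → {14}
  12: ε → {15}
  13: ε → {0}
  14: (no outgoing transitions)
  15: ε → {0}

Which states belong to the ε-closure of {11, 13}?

{0, 1, 4, 11, 13, 14}

Start with {11, 13}.
From 11 via ε: add 14.
From 13 via ε: add 0.
From 0 via ε: add 4.
From 4 via ε: add 1.
No new states can be added; the closed set is {0, 1, 4, 11, 13, 14}.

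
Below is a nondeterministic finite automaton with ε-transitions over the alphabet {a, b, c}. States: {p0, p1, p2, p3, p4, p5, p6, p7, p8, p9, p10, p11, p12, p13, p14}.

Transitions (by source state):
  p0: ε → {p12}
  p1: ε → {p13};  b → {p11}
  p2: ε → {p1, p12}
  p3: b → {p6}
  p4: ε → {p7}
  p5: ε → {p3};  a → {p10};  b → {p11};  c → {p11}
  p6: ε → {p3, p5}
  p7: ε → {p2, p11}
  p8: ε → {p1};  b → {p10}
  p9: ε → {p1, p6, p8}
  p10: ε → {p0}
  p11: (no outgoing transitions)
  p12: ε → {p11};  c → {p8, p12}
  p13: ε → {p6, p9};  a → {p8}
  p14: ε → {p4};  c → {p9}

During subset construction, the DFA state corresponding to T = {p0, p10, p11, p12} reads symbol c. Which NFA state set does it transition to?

{p1, p3, p5, p6, p8, p9, p11, p12, p13}

p12 on c → {p8, p12}.
No c-transition from p0, p10, p11.
Union after reading c: {p8, p12}.
Now take the ε-closure:
From p8 via ε: add p1.
From p12 via ε: add p11.
From p1 via ε: add p13.
From p13 via ε: add p6, p9.
From p6 via ε: add p3, p5.
No new states can be added; the closed set is {p1, p3, p5, p6, p8, p9, p11, p12, p13}.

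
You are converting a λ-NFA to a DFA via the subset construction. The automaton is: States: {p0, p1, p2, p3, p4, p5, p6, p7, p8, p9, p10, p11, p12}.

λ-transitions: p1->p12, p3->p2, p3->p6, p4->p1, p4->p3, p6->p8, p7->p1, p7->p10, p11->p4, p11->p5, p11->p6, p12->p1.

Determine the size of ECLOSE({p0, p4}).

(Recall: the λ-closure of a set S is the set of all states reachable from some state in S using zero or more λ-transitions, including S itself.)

Start with {p0, p4}.
From p4 via λ: add p1, p3.
From p1 via λ: add p12.
From p3 via λ: add p2, p6.
From p6 via λ: add p8.
λ-closure = {p0, p1, p2, p3, p4, p6, p8, p12}, which has 8 states.

8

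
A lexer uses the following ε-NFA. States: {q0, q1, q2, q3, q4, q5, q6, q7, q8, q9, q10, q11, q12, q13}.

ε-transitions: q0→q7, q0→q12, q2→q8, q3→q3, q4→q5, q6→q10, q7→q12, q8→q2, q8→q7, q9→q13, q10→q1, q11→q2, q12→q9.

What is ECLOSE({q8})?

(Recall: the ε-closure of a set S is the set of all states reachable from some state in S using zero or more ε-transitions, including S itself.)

{q2, q7, q8, q9, q12, q13}

Start with {q8}.
From q8 via ε: add q2, q7.
From q7 via ε: add q12.
From q12 via ε: add q9.
From q9 via ε: add q13.
No new states can be added; the closed set is {q2, q7, q8, q9, q12, q13}.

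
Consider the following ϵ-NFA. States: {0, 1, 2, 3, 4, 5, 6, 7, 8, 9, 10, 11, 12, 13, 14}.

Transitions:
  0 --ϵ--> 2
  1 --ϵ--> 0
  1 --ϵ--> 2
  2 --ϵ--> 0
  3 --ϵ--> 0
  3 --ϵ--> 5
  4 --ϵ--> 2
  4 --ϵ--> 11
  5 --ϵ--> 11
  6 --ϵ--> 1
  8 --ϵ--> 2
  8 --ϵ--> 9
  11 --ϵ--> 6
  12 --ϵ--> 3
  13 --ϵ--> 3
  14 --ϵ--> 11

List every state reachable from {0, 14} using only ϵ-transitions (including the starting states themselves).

{0, 1, 2, 6, 11, 14}

Start with {0, 14}.
From 0 via ϵ: add 2.
From 14 via ϵ: add 11.
From 11 via ϵ: add 6.
From 6 via ϵ: add 1.
No new states can be added; the closed set is {0, 1, 2, 6, 11, 14}.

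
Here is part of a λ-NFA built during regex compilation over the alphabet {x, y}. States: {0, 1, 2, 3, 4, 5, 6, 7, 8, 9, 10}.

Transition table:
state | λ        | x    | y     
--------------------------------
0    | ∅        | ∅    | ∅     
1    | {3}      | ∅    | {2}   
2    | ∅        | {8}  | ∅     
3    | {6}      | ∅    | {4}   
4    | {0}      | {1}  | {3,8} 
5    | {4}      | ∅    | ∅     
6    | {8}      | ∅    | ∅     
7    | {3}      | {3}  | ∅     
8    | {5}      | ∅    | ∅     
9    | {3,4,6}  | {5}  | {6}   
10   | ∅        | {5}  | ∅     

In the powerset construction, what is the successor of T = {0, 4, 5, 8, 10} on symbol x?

4 on x → {1}.
10 on x → {5}.
No x-transition from 0, 5, 8.
Union after reading x: {1, 5}.
Now take the λ-closure:
From 1 via λ: add 3.
From 5 via λ: add 4.
From 3 via λ: add 6.
From 4 via λ: add 0.
From 6 via λ: add 8.
No new states can be added; the closed set is {0, 1, 3, 4, 5, 6, 8}.

{0, 1, 3, 4, 5, 6, 8}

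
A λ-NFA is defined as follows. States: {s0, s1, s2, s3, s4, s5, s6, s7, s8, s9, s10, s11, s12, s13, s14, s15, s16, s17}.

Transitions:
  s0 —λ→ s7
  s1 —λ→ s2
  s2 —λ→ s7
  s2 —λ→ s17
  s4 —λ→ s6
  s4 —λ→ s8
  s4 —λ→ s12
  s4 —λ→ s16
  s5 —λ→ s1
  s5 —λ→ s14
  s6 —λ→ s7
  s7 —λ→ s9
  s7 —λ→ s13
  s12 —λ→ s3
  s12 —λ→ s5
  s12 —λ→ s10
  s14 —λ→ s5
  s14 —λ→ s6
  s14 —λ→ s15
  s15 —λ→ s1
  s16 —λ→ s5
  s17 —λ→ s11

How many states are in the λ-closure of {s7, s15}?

8

Start with {s7, s15}.
From s7 via λ: add s9, s13.
From s15 via λ: add s1.
From s1 via λ: add s2.
From s2 via λ: add s17.
From s17 via λ: add s11.
λ-closure = {s1, s2, s7, s9, s11, s13, s15, s17}, which has 8 states.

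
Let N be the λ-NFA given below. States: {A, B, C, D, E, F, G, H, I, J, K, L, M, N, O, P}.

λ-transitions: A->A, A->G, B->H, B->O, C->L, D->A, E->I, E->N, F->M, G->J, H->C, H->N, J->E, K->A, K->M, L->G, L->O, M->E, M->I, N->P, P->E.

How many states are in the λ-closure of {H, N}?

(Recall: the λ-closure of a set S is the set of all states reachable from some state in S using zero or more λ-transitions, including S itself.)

Start with {H, N}.
From H via λ: add C.
From N via λ: add P.
From C via λ: add L.
From P via λ: add E.
From E via λ: add I.
From L via λ: add G, O.
From G via λ: add J.
λ-closure = {C, E, G, H, I, J, L, N, O, P}, which has 10 states.

10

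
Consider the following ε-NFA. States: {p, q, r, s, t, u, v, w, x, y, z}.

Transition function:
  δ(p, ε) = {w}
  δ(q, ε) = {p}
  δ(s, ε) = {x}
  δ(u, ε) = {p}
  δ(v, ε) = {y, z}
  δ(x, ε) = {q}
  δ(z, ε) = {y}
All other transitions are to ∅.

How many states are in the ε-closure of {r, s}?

6

Start with {r, s}.
From s via ε: add x.
From x via ε: add q.
From q via ε: add p.
From p via ε: add w.
ε-closure = {p, q, r, s, w, x}, which has 6 states.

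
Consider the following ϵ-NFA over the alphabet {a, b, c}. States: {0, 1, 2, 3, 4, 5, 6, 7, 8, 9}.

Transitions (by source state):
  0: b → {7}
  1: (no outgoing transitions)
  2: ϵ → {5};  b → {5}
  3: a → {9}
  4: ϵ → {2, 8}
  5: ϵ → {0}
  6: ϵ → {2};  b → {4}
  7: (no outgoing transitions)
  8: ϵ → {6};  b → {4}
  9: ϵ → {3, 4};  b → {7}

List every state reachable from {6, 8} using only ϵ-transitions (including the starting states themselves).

Start with {6, 8}.
From 6 via ϵ: add 2.
From 2 via ϵ: add 5.
From 5 via ϵ: add 0.
No new states can be added; the closed set is {0, 2, 5, 6, 8}.

{0, 2, 5, 6, 8}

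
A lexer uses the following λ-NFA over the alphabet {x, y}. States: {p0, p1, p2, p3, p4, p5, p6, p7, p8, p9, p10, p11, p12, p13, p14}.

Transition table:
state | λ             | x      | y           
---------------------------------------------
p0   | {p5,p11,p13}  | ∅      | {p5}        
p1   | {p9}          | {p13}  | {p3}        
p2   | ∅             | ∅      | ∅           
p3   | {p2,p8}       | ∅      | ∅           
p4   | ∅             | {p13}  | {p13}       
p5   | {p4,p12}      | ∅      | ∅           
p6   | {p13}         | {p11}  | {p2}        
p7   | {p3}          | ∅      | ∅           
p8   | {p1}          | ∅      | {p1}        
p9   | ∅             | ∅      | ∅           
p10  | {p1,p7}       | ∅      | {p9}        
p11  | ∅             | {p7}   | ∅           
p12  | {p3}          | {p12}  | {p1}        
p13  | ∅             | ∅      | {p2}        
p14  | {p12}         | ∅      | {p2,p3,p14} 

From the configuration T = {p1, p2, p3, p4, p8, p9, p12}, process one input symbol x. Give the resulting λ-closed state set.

p1 on x → {p13}.
p4 on x → {p13}.
p12 on x → {p12}.
No x-transition from p2, p3, p8, p9.
Union after reading x: {p12, p13}.
Now take the λ-closure:
From p12 via λ: add p3.
From p3 via λ: add p2, p8.
From p8 via λ: add p1.
From p1 via λ: add p9.
No new states can be added; the closed set is {p1, p2, p3, p8, p9, p12, p13}.

{p1, p2, p3, p8, p9, p12, p13}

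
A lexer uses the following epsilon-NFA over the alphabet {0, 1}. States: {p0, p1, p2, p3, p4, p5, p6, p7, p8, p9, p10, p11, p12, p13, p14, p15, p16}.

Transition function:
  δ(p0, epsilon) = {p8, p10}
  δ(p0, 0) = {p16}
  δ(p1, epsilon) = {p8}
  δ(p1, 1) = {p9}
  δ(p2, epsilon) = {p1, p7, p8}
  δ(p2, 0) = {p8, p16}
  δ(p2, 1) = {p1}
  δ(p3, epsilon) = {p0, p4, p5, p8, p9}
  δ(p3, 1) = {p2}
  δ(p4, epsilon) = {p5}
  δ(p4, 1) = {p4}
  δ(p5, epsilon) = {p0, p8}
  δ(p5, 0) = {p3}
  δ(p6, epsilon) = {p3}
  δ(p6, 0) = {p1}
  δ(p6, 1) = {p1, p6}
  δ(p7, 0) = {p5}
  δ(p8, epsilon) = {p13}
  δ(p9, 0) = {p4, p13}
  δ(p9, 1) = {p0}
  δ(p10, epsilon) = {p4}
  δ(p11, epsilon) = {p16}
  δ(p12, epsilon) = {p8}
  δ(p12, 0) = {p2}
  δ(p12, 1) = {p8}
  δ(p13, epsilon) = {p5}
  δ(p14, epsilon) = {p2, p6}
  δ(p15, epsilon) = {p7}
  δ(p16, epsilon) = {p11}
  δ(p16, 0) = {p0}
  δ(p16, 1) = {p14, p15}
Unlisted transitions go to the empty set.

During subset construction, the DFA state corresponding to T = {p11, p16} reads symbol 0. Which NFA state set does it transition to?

p16 on 0 → {p0}.
No 0-transition from p11.
Union after reading 0: {p0}.
Now take the epsilon-closure:
From p0 via epsilon: add p8, p10.
From p8 via epsilon: add p13.
From p10 via epsilon: add p4.
From p4 via epsilon: add p5.
No new states can be added; the closed set is {p0, p4, p5, p8, p10, p13}.

{p0, p4, p5, p8, p10, p13}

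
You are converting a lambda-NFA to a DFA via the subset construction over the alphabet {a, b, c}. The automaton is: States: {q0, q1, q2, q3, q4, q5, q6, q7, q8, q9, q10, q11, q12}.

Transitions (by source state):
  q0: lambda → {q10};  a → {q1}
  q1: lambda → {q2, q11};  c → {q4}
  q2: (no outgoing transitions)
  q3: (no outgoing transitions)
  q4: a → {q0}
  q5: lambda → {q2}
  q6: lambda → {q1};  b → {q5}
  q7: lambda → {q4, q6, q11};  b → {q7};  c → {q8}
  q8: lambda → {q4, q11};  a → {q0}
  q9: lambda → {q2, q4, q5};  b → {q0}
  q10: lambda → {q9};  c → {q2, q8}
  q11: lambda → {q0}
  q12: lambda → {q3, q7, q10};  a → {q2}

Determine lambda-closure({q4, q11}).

Start with {q4, q11}.
From q11 via lambda: add q0.
From q0 via lambda: add q10.
From q10 via lambda: add q9.
From q9 via lambda: add q2, q5.
No new states can be added; the closed set is {q0, q2, q4, q5, q9, q10, q11}.

{q0, q2, q4, q5, q9, q10, q11}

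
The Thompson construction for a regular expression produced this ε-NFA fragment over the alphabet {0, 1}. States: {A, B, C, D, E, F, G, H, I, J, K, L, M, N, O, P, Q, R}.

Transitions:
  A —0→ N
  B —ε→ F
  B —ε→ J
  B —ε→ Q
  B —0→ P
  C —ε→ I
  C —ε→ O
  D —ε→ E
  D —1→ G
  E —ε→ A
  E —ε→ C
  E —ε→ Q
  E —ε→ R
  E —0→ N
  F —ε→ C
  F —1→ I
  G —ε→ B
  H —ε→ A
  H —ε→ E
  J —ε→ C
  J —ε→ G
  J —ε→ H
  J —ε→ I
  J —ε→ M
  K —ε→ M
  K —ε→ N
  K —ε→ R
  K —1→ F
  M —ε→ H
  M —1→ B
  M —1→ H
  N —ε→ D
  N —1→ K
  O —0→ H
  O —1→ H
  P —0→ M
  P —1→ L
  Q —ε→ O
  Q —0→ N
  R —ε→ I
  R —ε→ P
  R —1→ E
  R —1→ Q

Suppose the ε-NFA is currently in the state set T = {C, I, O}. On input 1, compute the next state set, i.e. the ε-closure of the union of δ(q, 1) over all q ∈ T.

{A, C, E, H, I, O, P, Q, R}

O on 1 → {H}.
No 1-transition from C, I.
Union after reading 1: {H}.
Now take the ε-closure:
From H via ε: add A, E.
From E via ε: add C, Q, R.
From C via ε: add I, O.
From R via ε: add P.
No new states can be added; the closed set is {A, C, E, H, I, O, P, Q, R}.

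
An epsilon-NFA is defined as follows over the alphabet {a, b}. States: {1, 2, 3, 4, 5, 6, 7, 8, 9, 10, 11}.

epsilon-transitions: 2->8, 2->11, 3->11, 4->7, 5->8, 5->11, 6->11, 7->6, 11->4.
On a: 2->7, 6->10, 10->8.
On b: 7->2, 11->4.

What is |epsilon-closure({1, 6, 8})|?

6

Start with {1, 6, 8}.
From 6 via epsilon: add 11.
From 11 via epsilon: add 4.
From 4 via epsilon: add 7.
epsilon-closure = {1, 4, 6, 7, 8, 11}, which has 6 states.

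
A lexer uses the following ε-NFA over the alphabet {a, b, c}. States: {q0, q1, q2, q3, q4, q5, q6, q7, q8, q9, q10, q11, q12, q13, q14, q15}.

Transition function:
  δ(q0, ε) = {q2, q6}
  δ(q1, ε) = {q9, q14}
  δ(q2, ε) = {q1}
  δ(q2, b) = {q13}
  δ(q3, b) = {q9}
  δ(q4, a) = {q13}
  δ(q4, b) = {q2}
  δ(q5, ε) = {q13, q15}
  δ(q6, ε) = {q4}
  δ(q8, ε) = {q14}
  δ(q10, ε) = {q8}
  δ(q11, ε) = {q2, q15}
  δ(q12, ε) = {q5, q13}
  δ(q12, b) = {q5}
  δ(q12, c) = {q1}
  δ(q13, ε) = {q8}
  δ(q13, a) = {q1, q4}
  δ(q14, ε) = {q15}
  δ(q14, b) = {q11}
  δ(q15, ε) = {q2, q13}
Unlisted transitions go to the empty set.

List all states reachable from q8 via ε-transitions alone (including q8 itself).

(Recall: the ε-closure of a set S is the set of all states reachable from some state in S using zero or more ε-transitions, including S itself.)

{q1, q2, q8, q9, q13, q14, q15}

Start with {q8}.
From q8 via ε: add q14.
From q14 via ε: add q15.
From q15 via ε: add q2, q13.
From q2 via ε: add q1.
From q1 via ε: add q9.
No new states can be added; the closed set is {q1, q2, q8, q9, q13, q14, q15}.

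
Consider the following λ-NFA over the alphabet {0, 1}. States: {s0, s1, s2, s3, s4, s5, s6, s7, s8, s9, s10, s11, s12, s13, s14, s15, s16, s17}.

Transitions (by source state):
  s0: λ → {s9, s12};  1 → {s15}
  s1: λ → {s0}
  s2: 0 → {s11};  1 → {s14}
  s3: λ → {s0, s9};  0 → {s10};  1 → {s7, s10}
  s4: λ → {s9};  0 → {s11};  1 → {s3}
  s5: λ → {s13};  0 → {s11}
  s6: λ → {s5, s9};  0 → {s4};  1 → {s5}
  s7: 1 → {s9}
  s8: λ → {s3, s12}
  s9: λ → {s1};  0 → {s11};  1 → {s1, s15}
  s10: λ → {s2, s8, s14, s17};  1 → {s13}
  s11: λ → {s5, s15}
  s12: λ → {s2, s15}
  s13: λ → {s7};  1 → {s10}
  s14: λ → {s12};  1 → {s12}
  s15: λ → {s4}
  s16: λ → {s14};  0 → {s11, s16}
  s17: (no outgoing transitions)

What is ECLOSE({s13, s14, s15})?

Start with {s13, s14, s15}.
From s13 via λ: add s7.
From s14 via λ: add s12.
From s15 via λ: add s4.
From s4 via λ: add s9.
From s12 via λ: add s2.
From s9 via λ: add s1.
From s1 via λ: add s0.
No new states can be added; the closed set is {s0, s1, s2, s4, s7, s9, s12, s13, s14, s15}.

{s0, s1, s2, s4, s7, s9, s12, s13, s14, s15}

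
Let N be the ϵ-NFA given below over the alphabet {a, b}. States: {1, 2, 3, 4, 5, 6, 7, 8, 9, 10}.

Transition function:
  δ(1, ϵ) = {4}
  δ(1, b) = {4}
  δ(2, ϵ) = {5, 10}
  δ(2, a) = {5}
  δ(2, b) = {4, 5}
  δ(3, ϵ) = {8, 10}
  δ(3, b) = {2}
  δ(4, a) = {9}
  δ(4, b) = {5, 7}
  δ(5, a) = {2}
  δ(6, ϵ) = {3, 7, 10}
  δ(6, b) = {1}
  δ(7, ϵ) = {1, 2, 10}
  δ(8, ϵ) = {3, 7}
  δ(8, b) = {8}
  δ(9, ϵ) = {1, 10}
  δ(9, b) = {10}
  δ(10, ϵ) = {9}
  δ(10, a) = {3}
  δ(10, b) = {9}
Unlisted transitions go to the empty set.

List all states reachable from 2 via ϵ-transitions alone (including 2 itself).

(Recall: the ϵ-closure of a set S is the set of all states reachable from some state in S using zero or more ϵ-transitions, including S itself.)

{1, 2, 4, 5, 9, 10}

Start with {2}.
From 2 via ϵ: add 5, 10.
From 10 via ϵ: add 9.
From 9 via ϵ: add 1.
From 1 via ϵ: add 4.
No new states can be added; the closed set is {1, 2, 4, 5, 9, 10}.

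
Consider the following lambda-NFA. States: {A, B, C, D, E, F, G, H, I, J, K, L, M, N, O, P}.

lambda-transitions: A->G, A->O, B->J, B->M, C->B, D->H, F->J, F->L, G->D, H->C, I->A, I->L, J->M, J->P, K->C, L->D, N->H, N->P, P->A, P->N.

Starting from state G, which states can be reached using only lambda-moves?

{A, B, C, D, G, H, J, M, N, O, P}

Start with {G}.
From G via lambda: add D.
From D via lambda: add H.
From H via lambda: add C.
From C via lambda: add B.
From B via lambda: add J, M.
From J via lambda: add P.
From P via lambda: add A, N.
From A via lambda: add O.
No new states can be added; the closed set is {A, B, C, D, G, H, J, M, N, O, P}.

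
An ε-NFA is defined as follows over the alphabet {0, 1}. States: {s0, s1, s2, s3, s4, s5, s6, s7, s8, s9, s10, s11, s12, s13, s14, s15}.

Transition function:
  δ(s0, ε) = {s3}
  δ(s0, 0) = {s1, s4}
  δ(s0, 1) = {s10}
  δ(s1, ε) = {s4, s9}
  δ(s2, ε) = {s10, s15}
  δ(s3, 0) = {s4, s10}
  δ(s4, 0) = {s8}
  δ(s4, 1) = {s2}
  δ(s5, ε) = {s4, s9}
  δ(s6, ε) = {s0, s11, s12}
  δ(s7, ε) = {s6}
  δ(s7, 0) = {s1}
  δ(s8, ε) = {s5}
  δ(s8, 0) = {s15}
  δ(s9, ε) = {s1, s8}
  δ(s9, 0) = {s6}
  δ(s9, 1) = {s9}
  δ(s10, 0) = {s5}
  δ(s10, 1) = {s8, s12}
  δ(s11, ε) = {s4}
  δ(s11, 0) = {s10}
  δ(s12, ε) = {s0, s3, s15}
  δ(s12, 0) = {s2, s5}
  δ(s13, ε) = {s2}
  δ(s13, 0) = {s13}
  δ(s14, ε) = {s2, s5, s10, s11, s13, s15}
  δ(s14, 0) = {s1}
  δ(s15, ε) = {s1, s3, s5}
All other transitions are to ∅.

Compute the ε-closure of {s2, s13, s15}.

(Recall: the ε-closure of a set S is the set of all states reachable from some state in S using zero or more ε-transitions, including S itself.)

{s1, s2, s3, s4, s5, s8, s9, s10, s13, s15}

Start with {s2, s13, s15}.
From s2 via ε: add s10.
From s15 via ε: add s1, s3, s5.
From s1 via ε: add s4, s9.
From s9 via ε: add s8.
No new states can be added; the closed set is {s1, s2, s3, s4, s5, s8, s9, s10, s13, s15}.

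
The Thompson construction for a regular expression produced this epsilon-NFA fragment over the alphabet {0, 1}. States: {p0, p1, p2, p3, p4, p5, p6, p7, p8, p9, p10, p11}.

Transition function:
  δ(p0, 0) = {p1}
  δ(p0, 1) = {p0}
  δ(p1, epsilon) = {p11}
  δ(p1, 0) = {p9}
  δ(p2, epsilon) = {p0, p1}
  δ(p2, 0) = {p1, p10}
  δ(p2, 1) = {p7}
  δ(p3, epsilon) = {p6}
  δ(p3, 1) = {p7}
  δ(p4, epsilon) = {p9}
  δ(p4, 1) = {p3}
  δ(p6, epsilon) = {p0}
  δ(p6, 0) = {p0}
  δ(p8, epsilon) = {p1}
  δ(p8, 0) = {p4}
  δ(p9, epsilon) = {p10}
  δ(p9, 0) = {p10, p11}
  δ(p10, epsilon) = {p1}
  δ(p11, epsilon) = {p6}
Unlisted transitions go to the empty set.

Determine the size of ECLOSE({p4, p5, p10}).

Start with {p4, p5, p10}.
From p4 via epsilon: add p9.
From p10 via epsilon: add p1.
From p1 via epsilon: add p11.
From p11 via epsilon: add p6.
From p6 via epsilon: add p0.
epsilon-closure = {p0, p1, p4, p5, p6, p9, p10, p11}, which has 8 states.

8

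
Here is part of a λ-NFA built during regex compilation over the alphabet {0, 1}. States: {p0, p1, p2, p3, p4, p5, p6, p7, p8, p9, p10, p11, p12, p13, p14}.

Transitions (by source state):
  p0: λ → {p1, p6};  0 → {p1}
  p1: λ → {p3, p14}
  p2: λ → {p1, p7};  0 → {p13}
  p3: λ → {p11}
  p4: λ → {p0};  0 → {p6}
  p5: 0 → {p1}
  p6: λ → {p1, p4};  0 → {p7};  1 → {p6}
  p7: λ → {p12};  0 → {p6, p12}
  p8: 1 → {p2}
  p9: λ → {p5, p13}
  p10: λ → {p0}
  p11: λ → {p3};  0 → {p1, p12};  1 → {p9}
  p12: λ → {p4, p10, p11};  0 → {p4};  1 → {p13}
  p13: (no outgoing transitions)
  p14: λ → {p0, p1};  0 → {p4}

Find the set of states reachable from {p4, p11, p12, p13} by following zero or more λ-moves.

Start with {p4, p11, p12, p13}.
From p4 via λ: add p0.
From p11 via λ: add p3.
From p12 via λ: add p10.
From p0 via λ: add p1, p6.
From p1 via λ: add p14.
No new states can be added; the closed set is {p0, p1, p3, p4, p6, p10, p11, p12, p13, p14}.

{p0, p1, p3, p4, p6, p10, p11, p12, p13, p14}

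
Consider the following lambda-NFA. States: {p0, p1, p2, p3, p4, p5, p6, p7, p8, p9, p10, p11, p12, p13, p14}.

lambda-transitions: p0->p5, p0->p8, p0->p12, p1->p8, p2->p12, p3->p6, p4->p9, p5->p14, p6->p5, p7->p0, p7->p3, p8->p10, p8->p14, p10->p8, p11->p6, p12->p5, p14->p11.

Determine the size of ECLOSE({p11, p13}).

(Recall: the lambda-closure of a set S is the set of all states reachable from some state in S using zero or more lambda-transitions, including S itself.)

5

Start with {p11, p13}.
From p11 via lambda: add p6.
From p6 via lambda: add p5.
From p5 via lambda: add p14.
lambda-closure = {p5, p6, p11, p13, p14}, which has 5 states.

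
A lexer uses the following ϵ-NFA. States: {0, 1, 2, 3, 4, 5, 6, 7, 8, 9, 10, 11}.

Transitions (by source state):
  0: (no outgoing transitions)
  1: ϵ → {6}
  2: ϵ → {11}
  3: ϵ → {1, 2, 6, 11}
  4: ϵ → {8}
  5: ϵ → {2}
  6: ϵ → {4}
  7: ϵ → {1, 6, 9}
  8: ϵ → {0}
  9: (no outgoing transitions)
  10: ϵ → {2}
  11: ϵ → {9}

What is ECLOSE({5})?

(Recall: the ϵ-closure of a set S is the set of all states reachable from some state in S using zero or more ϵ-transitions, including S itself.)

{2, 5, 9, 11}

Start with {5}.
From 5 via ϵ: add 2.
From 2 via ϵ: add 11.
From 11 via ϵ: add 9.
No new states can be added; the closed set is {2, 5, 9, 11}.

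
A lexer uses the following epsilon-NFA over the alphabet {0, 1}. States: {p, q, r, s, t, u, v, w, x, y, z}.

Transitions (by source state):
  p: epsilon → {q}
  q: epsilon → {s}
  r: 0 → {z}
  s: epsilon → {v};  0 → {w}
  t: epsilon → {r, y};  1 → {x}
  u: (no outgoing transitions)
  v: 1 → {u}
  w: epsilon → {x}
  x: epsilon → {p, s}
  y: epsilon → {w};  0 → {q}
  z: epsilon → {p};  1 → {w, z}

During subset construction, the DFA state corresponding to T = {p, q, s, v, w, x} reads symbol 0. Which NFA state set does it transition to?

s on 0 → {w}.
No 0-transition from p, q, v, w, x.
Union after reading 0: {w}.
Now take the epsilon-closure:
From w via epsilon: add x.
From x via epsilon: add p, s.
From p via epsilon: add q.
From s via epsilon: add v.
No new states can be added; the closed set is {p, q, s, v, w, x}.

{p, q, s, v, w, x}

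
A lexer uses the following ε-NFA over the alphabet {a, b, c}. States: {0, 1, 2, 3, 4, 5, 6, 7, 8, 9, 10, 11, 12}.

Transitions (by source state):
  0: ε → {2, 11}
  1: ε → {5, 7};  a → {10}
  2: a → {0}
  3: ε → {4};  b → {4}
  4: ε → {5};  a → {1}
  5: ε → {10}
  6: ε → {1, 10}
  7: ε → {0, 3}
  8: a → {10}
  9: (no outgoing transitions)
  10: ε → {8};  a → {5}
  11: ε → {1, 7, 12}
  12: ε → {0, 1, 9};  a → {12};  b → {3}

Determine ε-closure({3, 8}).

{3, 4, 5, 8, 10}

Start with {3, 8}.
From 3 via ε: add 4.
From 4 via ε: add 5.
From 5 via ε: add 10.
No new states can be added; the closed set is {3, 4, 5, 8, 10}.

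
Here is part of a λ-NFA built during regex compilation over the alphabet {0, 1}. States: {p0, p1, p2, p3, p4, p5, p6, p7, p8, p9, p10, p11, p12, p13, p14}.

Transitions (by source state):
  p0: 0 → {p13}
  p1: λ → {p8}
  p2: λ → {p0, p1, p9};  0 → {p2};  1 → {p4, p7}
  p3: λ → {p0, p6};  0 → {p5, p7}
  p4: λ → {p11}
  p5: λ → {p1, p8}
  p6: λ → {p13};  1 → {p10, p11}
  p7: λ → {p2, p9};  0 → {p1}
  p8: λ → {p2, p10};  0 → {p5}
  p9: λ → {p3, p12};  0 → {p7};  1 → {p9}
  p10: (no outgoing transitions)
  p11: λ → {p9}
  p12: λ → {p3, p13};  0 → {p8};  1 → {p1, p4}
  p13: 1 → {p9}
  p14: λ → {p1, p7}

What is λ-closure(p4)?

Start with {p4}.
From p4 via λ: add p11.
From p11 via λ: add p9.
From p9 via λ: add p3, p12.
From p3 via λ: add p0, p6.
From p12 via λ: add p13.
No new states can be added; the closed set is {p0, p3, p4, p6, p9, p11, p12, p13}.

{p0, p3, p4, p6, p9, p11, p12, p13}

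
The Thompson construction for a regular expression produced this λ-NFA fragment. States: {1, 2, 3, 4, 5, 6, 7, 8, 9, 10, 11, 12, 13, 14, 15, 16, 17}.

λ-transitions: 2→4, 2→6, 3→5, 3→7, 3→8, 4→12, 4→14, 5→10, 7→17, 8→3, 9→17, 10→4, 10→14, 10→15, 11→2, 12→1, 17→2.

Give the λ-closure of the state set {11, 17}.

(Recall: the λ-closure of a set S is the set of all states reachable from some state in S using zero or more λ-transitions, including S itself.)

Start with {11, 17}.
From 11 via λ: add 2.
From 2 via λ: add 4, 6.
From 4 via λ: add 12, 14.
From 12 via λ: add 1.
No new states can be added; the closed set is {1, 2, 4, 6, 11, 12, 14, 17}.

{1, 2, 4, 6, 11, 12, 14, 17}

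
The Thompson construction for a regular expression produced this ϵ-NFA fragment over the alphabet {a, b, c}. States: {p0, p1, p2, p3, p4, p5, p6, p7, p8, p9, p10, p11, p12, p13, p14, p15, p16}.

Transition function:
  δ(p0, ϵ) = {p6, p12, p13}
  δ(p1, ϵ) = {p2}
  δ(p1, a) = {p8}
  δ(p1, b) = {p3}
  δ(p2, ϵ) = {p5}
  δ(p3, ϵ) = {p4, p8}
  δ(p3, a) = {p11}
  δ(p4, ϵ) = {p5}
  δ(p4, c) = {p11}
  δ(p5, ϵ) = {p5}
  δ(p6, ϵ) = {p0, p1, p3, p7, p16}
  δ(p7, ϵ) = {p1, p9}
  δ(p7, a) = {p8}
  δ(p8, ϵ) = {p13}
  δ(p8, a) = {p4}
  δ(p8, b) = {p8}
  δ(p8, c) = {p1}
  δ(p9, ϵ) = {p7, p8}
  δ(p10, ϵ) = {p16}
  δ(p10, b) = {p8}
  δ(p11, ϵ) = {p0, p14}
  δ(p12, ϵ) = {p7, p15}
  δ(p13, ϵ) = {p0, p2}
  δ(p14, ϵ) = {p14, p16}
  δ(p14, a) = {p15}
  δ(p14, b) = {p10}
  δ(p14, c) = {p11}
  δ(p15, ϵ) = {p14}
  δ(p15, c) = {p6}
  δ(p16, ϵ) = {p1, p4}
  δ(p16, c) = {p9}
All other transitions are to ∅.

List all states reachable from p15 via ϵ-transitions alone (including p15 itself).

Start with {p15}.
From p15 via ϵ: add p14.
From p14 via ϵ: add p16.
From p16 via ϵ: add p1, p4.
From p1 via ϵ: add p2.
From p4 via ϵ: add p5.
No new states can be added; the closed set is {p1, p2, p4, p5, p14, p15, p16}.

{p1, p2, p4, p5, p14, p15, p16}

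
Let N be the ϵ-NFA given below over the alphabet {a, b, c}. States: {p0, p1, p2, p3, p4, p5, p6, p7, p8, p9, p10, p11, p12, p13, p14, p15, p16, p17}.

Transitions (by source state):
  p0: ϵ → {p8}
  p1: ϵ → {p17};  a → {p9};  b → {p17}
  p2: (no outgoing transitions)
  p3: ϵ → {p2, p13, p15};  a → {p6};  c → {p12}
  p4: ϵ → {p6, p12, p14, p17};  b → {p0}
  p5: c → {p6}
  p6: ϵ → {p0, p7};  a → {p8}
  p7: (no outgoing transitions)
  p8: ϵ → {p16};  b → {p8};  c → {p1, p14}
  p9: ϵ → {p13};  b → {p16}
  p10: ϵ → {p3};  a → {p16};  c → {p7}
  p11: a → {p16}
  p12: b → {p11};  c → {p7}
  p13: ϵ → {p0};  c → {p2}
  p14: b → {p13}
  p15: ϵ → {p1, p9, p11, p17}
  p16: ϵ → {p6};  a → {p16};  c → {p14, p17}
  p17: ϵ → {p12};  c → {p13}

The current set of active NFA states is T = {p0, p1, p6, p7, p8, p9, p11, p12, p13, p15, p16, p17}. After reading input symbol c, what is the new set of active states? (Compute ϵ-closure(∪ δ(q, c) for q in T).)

p8 on c → {p1, p14}.
p12 on c → {p7}.
p13 on c → {p2}.
p16 on c → {p14, p17}.
p17 on c → {p13}.
No c-transition from p0, p1, p6, p7, p9, p11, p15.
Union after reading c: {p1, p2, p7, p13, p14, p17}.
Now take the ϵ-closure:
From p13 via ϵ: add p0.
From p17 via ϵ: add p12.
From p0 via ϵ: add p8.
From p8 via ϵ: add p16.
From p16 via ϵ: add p6.
No new states can be added; the closed set is {p0, p1, p2, p6, p7, p8, p12, p13, p14, p16, p17}.

{p0, p1, p2, p6, p7, p8, p12, p13, p14, p16, p17}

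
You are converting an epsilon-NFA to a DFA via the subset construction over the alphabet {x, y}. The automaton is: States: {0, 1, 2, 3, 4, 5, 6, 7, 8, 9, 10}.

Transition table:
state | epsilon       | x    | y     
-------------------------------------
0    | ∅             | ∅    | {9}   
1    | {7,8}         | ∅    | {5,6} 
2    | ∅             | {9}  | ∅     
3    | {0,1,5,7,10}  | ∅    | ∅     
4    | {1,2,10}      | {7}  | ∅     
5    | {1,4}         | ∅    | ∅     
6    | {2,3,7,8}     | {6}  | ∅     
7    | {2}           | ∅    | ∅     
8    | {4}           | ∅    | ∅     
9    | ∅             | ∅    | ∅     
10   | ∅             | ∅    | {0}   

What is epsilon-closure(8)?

{1, 2, 4, 7, 8, 10}

Start with {8}.
From 8 via epsilon: add 4.
From 4 via epsilon: add 1, 2, 10.
From 1 via epsilon: add 7.
No new states can be added; the closed set is {1, 2, 4, 7, 8, 10}.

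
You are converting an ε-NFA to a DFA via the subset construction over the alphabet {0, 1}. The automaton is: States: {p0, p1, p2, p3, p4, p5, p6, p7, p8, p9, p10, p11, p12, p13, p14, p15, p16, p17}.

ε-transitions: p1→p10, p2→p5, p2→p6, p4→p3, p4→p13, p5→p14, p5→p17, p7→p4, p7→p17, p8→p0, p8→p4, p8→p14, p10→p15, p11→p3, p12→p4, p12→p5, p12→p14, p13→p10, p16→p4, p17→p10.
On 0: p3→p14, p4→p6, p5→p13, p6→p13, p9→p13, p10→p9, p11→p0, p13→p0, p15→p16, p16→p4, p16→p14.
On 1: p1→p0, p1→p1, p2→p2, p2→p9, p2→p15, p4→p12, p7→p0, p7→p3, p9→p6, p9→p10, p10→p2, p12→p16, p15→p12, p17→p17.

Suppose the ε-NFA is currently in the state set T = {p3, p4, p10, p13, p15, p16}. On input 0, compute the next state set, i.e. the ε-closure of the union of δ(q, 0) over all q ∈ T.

p3 on 0 → {p14}.
p4 on 0 → {p6}.
p10 on 0 → {p9}.
p13 on 0 → {p0}.
p15 on 0 → {p16}.
p16 on 0 → {p4, p14}.
Union after reading 0: {p0, p4, p6, p9, p14, p16}.
Now take the ε-closure:
From p4 via ε: add p3, p13.
From p13 via ε: add p10.
From p10 via ε: add p15.
No new states can be added; the closed set is {p0, p3, p4, p6, p9, p10, p13, p14, p15, p16}.

{p0, p3, p4, p6, p9, p10, p13, p14, p15, p16}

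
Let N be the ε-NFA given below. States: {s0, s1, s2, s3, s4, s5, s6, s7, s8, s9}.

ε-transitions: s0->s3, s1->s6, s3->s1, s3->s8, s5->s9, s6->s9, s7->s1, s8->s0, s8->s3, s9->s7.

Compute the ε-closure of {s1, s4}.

Start with {s1, s4}.
From s1 via ε: add s6.
From s6 via ε: add s9.
From s9 via ε: add s7.
No new states can be added; the closed set is {s1, s4, s6, s7, s9}.

{s1, s4, s6, s7, s9}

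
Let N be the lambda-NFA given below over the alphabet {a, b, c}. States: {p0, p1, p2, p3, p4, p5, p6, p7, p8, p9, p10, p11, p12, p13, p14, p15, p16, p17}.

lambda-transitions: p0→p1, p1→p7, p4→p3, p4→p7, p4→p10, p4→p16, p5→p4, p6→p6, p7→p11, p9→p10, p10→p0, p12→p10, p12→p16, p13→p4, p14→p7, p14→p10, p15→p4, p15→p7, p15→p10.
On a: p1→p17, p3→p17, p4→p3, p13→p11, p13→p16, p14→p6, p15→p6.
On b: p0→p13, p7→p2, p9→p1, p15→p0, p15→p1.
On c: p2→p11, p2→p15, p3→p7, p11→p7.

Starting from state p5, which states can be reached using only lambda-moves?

{p0, p1, p3, p4, p5, p7, p10, p11, p16}

Start with {p5}.
From p5 via lambda: add p4.
From p4 via lambda: add p3, p7, p10, p16.
From p7 via lambda: add p11.
From p10 via lambda: add p0.
From p0 via lambda: add p1.
No new states can be added; the closed set is {p0, p1, p3, p4, p5, p7, p10, p11, p16}.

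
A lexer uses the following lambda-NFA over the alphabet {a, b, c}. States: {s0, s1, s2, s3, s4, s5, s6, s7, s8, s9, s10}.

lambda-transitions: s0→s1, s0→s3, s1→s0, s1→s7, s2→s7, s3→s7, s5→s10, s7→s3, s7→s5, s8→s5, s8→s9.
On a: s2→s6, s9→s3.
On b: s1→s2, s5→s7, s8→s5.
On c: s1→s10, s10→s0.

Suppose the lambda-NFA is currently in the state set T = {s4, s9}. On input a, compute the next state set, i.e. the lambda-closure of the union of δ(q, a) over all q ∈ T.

{s3, s5, s7, s10}

s9 on a → {s3}.
No a-transition from s4.
Union after reading a: {s3}.
Now take the lambda-closure:
From s3 via lambda: add s7.
From s7 via lambda: add s5.
From s5 via lambda: add s10.
No new states can be added; the closed set is {s3, s5, s7, s10}.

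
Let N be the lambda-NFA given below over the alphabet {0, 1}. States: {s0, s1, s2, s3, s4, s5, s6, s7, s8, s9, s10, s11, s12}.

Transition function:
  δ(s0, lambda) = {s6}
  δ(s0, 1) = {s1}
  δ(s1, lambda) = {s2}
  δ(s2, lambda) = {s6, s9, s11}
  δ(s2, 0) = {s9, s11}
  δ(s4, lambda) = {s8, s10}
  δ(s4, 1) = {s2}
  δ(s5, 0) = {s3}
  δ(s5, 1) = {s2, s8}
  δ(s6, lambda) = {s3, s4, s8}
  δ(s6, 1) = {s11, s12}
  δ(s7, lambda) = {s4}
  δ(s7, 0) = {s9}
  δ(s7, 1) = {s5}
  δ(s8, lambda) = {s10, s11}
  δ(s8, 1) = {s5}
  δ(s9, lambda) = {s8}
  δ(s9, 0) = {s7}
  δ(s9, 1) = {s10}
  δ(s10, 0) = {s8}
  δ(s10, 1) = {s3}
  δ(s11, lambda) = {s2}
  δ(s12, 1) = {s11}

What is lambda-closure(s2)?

{s2, s3, s4, s6, s8, s9, s10, s11}

Start with {s2}.
From s2 via lambda: add s6, s9, s11.
From s6 via lambda: add s3, s4, s8.
From s4 via lambda: add s10.
No new states can be added; the closed set is {s2, s3, s4, s6, s8, s9, s10, s11}.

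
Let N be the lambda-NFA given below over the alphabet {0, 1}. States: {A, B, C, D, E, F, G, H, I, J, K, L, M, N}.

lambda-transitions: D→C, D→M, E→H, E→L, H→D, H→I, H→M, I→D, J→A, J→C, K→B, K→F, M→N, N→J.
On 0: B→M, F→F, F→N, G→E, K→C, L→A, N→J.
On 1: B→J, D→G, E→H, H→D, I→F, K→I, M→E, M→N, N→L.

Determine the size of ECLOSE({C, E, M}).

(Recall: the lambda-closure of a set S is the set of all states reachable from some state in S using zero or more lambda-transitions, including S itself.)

10

Start with {C, E, M}.
From E via lambda: add H, L.
From M via lambda: add N.
From H via lambda: add D, I.
From N via lambda: add J.
From J via lambda: add A.
lambda-closure = {A, C, D, E, H, I, J, L, M, N}, which has 10 states.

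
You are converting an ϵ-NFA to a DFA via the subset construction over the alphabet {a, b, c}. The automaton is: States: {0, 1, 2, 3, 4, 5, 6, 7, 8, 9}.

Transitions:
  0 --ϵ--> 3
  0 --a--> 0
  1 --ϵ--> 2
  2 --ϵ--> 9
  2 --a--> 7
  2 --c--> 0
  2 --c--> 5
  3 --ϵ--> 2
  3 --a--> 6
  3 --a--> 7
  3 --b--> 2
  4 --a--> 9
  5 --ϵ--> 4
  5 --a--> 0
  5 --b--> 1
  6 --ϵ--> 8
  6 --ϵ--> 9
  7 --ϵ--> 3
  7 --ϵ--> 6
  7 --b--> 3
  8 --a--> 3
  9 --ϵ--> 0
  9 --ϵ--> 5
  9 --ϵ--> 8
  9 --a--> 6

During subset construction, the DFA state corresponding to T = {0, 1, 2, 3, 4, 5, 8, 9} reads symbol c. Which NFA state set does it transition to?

{0, 2, 3, 4, 5, 8, 9}

2 on c → {0, 5}.
No c-transition from 0, 1, 3, 4, 5, 8, 9.
Union after reading c: {0, 5}.
Now take the ϵ-closure:
From 0 via ϵ: add 3.
From 5 via ϵ: add 4.
From 3 via ϵ: add 2.
From 2 via ϵ: add 9.
From 9 via ϵ: add 8.
No new states can be added; the closed set is {0, 2, 3, 4, 5, 8, 9}.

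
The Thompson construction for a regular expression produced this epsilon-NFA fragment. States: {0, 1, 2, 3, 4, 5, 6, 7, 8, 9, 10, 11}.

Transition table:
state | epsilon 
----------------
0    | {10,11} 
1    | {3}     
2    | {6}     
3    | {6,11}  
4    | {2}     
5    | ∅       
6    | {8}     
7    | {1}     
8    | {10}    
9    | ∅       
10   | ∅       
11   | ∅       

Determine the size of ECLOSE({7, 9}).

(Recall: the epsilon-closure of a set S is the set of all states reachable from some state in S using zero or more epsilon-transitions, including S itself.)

Start with {7, 9}.
From 7 via epsilon: add 1.
From 1 via epsilon: add 3.
From 3 via epsilon: add 6, 11.
From 6 via epsilon: add 8.
From 8 via epsilon: add 10.
epsilon-closure = {1, 3, 6, 7, 8, 9, 10, 11}, which has 8 states.

8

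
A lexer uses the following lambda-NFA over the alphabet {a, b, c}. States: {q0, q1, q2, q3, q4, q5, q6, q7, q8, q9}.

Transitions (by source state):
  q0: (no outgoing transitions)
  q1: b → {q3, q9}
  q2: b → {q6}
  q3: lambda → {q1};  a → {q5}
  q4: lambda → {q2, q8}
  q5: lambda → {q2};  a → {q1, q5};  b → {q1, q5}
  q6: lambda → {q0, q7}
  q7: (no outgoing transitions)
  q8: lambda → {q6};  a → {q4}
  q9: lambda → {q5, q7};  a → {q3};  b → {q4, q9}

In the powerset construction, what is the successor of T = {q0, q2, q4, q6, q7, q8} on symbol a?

q8 on a → {q4}.
No a-transition from q0, q2, q4, q6, q7.
Union after reading a: {q4}.
Now take the lambda-closure:
From q4 via lambda: add q2, q8.
From q8 via lambda: add q6.
From q6 via lambda: add q0, q7.
No new states can be added; the closed set is {q0, q2, q4, q6, q7, q8}.

{q0, q2, q4, q6, q7, q8}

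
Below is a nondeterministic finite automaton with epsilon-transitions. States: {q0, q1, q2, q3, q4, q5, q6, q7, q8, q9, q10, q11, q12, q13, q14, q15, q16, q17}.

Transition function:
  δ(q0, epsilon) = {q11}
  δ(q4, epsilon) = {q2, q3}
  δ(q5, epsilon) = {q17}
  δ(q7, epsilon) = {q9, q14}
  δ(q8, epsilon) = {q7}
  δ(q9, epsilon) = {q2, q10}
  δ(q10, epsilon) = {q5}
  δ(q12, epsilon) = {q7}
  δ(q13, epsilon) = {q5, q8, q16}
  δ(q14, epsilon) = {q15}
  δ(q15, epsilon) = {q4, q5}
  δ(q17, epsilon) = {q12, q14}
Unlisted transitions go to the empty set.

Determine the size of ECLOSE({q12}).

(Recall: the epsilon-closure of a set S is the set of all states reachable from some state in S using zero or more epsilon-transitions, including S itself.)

11

Start with {q12}.
From q12 via epsilon: add q7.
From q7 via epsilon: add q9, q14.
From q9 via epsilon: add q2, q10.
From q14 via epsilon: add q15.
From q10 via epsilon: add q5.
From q15 via epsilon: add q4.
From q4 via epsilon: add q3.
From q5 via epsilon: add q17.
epsilon-closure = {q2, q3, q4, q5, q7, q9, q10, q12, q14, q15, q17}, which has 11 states.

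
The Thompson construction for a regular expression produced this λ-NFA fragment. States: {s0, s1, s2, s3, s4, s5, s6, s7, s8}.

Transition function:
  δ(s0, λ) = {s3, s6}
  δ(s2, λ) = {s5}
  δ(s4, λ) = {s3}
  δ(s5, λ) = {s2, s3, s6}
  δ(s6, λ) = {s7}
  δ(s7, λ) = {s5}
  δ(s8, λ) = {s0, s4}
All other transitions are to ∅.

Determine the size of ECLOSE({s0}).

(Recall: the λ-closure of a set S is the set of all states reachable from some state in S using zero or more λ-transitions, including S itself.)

Start with {s0}.
From s0 via λ: add s3, s6.
From s6 via λ: add s7.
From s7 via λ: add s5.
From s5 via λ: add s2.
λ-closure = {s0, s2, s3, s5, s6, s7}, which has 6 states.

6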